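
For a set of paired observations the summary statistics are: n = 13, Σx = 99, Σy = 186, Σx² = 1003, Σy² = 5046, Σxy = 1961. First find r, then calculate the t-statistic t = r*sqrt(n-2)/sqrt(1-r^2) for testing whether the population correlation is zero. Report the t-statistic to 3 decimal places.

3.311

S_xy = nΣxy − ΣxΣy = 13·1961 − 99·186 = 25493 − 18414 = 7079
S_xx = nΣx² − (Σx)² = 13·1003 − 99² = 13039 − 9801 = 3238
S_yy = nΣy² − (Σy)² = 13·5046 − 186² = 65598 − 34596 = 31002
r = S_xy / √(S_xx·S_yy) = 7079 / √(3238·31002) = 7079 / √100384476 = 7079 / 10019.2054 = 0.7065
t = r·√(n−2)/√(1−r²) = 0.7065·√11 / √(1−0.499142) = 2.343195 / 0.707713 = 3.311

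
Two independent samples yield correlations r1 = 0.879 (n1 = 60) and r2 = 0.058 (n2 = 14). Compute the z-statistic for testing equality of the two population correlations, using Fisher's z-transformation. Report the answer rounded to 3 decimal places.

Fisher z-transforms: z1 = atanh(0.879) = 1.371352, z2 = atanh(0.058) = 0.058065; difference d = 1.313287
Var(d) = 1/57 + 1/11 = 0.0175439 + 0.0909091 = 0.1084530
z = d/√Var(d) = 1.313287 / √0.1084530 = 1.313287 / 0.329322 = 3.988

3.988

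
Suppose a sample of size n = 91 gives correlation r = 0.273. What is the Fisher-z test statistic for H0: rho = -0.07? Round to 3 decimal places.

3.285

z_r = atanh(0.273) = 0.280103,  z_0 = atanh(-0.07) = -0.070115
SE = 1/√(n−3) = 1/√88 = 0.106600
z = (z_r − z_0)/SE = (0.280103 − (-0.070115)) / 0.106600 = 0.350218 / 0.106600 = 3.285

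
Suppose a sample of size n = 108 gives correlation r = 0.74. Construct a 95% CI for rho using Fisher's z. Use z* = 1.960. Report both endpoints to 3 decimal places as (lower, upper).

(0.641, 0.815)

z_r = atanh(0.74) = 0.950479;  SE = 1/√(n−3) = 1/√105 = 0.097590
z-limits: 0.950479 ± 1.960·0.097590 = 0.950479 ± 0.191276 = [0.759203, 1.141755]
ρ-limits: (tanh 0.759203, tanh 1.141755) = (0.641, 0.815)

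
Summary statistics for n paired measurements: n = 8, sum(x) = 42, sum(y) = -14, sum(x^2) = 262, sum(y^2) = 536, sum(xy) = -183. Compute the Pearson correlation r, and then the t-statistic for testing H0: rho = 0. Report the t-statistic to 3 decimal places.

-2.791

Numerator: nΣxy − (Σx)(Σy) = 8·(-183) − (42)(-14) = -876
Denominator: √[(nΣx²−(Σx)²)(nΣy²−(Σy)²)]
  nΣx²−(Σx)² = 8·262 − 1764 = 332;  nΣy²−(Σy)² = 8·536 − 196 = 4092
  √(332·4092) = √1358544 = 1165.5660
r = -876 / 1165.5660 = -0.7516
t = r·√(n−2)/√(1−r²) = -0.7516·√6 / √(1−0.564903) = -1.841036 / 0.659619 = -2.791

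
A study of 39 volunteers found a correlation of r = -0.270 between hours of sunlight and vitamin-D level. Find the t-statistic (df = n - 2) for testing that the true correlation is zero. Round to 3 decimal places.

-1.706

t = r·√(n−2) / √(1−r²) with r = -0.270, n = 39
  = -0.270·√37 / √(1 − 0.072900)
  = -0.270·6.082763 / 0.962860
  = -1.642346 / 0.962860 = -1.706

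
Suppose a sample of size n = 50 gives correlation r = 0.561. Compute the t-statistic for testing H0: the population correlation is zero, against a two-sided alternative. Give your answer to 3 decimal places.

4.695

1 − r² = 1 − 0.314721 = 0.685279;  √(1−r²) = 0.827816
√(n−2) = √48 = 6.928203
t = r·√(n−2)/√(1−r²) = 0.561 · 6.928203 / 0.827816 = 4.695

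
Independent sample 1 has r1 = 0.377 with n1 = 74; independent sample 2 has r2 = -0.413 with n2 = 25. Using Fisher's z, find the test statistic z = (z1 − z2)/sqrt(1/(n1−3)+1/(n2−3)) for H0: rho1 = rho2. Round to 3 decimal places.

3.425

Fisher z-transforms: z1 = atanh(0.377) = 0.396558, z2 = atanh(-0.413) = -0.439223; difference d = 0.835781
Var(d) = 1/71 + 1/22 = 0.0140845 + 0.0454545 = 0.0595390
z = d/√Var(d) = 0.835781 / √0.0595390 = 0.835781 / 0.244006 = 3.425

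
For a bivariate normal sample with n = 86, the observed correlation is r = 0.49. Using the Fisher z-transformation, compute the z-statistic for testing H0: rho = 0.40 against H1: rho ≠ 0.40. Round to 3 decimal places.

1.024

z_r = atanh(0.49) = 0.536060,  z_0 = atanh(0.40) = 0.423649
SE = 1/√(n−3) = 1/√83 = 0.109764
z = (z_r − z_0)/SE = (0.536060 − 0.423649) / 0.109764 = 0.112411 / 0.109764 = 1.024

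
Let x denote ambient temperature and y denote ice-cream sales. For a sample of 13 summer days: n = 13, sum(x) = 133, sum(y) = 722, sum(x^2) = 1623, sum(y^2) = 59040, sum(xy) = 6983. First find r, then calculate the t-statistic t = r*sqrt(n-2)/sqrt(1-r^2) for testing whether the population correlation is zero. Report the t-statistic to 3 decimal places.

S_xy = nΣxy − ΣxΣy = 13·6983 − 133·722 = 90779 − 96026 = -5247
S_xx = nΣx² − (Σx)² = 13·1623 − 133² = 21099 − 17689 = 3410
S_yy = nΣy² − (Σy)² = 13·59040 − 722² = 767520 − 521284 = 246236
r = S_xy / √(S_xx·S_yy) = -5247 / √(3410·246236) = -5247 / √839664760 = -5247 / 28976.9695 = -0.1811
t = r·√(n−2)/√(1−r²) = -0.1811·√11 / √(1−0.032797) = -0.600641 / 0.983465 = -0.611

-0.611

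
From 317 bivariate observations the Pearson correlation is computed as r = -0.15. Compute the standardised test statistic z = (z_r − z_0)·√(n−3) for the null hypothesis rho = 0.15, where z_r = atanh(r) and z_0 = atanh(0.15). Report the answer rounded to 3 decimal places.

-5.356

z_r = atanh(-0.15) = -0.151140,  z_0 = atanh(0.15) = 0.151140
SE = 1/√(n−3) = 1/√314 = 0.056433
z = (z_r − z_0)/SE = (-0.151140 − 0.151140) / 0.056433 = -0.302280 / 0.056433 = -5.356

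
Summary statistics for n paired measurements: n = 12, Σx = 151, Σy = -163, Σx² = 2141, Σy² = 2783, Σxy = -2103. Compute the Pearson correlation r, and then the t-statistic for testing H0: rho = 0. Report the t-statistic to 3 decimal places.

Numerator: nΣxy − (Σx)(Σy) = 12·(-2103) − (151)(-163) = -623
Denominator: √[(nΣx²−(Σx)²)(nΣy²−(Σy)²)]
  nΣx²−(Σx)² = 12·2141 − 22801 = 2891;  nΣy²−(Σy)² = 12·2783 − 26569 = 6827
  √(2891·6827) = √19736857 = 4442.6183
r = -623 / 4442.6183 = -0.1402
t = r·√(n−2)/√(1−r²) = -0.1402·√10 / √(1−0.019656) = -0.443351 / 0.990123 = -0.448

-0.448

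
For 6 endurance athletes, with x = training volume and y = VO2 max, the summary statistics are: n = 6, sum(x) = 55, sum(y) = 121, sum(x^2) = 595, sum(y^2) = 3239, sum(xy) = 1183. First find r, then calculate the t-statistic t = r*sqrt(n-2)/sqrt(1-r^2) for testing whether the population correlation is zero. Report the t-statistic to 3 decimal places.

Numerator: nΣxy − (Σx)(Σy) = 6·1183 − (55)(121) = 443
Denominator: √[(nΣx²−(Σx)²)(nΣy²−(Σy)²)]
  nΣx²−(Σx)² = 6·595 − 3025 = 545;  nΣy²−(Σy)² = 6·3239 − 14641 = 4793
  √(545·4793) = √2612185 = 1616.2255
r = 443 / 1616.2255 = 0.2741
t = r·√(n−2)/√(1−r²) = 0.2741·√4 / √(1−0.075131) = 0.548200 / 0.961701 = 0.570

0.570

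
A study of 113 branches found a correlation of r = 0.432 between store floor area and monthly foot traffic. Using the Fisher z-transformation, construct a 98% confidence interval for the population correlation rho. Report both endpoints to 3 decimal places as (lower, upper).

Fisher z: z_r = atanh(r) = ½·ln((1+0.432)/(1−0.432)) = 0.462353
SE(z) = 1/√(n−3) = 1/√110 = 0.095346
98% ⇒ z* = 2.326; margin = 2.326·0.095346 = 0.221775
CI on z-scale: (0.240578, 0.684128)
Back-transform: tanh(0.240578) = 0.236042, tanh(0.684128) = 0.594196

(0.236, 0.594)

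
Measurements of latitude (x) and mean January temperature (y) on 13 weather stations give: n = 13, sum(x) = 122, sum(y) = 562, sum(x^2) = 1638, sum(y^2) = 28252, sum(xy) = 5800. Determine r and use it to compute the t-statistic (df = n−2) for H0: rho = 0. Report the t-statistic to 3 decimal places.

1.348

Numerator: nΣxy − (Σx)(Σy) = 13·5800 − (122)(562) = 6836
Denominator: √[(nΣx²−(Σx)²)(nΣy²−(Σy)²)]
  nΣx²−(Σx)² = 13·1638 − 14884 = 6410;  nΣy²−(Σy)² = 13·28252 − 315844 = 51432
  √(6410·51432) = √329679120 = 18157.0680
r = 6836 / 18157.0680 = 0.3765
t = r·√(n−2)/√(1−r²) = 0.3765·√11 / √(1−0.141752) = 1.248709 / 0.926417 = 1.348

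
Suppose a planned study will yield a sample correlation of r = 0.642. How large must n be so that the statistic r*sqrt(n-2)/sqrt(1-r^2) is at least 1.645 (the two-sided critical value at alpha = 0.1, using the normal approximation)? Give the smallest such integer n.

6

Need r·√(n−2)/√(1−r²) ≥ 1.645
√(n−2) ≥ 1.645·√(1−0.412164) / 0.642 = 1.645·0.766705 / 0.642 = 1.9645
n−2 ≥ 3.8593  ⇒  n ≥ 5.8593
Smallest integer n = 6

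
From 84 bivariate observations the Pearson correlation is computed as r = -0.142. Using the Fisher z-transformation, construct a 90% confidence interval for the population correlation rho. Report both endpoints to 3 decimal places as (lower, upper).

(-0.315, 0.040)

Fisher z: z_r = atanh(r) = ½·ln((1+(-0.142))/(1−(-0.142))) = -0.142966
SE(z) = 1/√(n−3) = 1/√81 = 0.111111
90% ⇒ z* = 1.645; margin = 1.645·0.111111 = 0.182778
CI on z-scale: (-0.325744, 0.039812)
Back-transform: tanh(-0.325744) = -0.314691, tanh(0.039812) = 0.039791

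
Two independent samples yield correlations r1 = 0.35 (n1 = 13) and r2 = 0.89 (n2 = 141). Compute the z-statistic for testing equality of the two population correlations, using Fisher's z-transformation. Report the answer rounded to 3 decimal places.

-3.226

z1 = atanh(0.35) = 0.365444,  z2 = atanh(0.89) = 1.421926
SE = √(1/(n1−3) + 1/(n2−3)) = √(1/10 + 1/138) = √(0.1000000 + 0.0072464) = √0.1072464 = 0.327485
z = (z1 − z2)/SE = (0.365444 − 1.421926) / 0.327485 = -1.056482 / 0.327485 = -3.226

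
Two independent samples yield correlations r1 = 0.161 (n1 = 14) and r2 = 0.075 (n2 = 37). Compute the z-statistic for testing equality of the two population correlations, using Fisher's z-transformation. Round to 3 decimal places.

0.252

Fisher z-transforms: z1 = atanh(0.161) = 0.162413, z2 = atanh(0.075) = 0.075141; difference d = 0.087272
Var(d) = 1/11 + 1/34 = 0.0909091 + 0.0294118 = 0.1203209
z = d/√Var(d) = 0.087272 / √0.1203209 = 0.087272 / 0.346873 = 0.252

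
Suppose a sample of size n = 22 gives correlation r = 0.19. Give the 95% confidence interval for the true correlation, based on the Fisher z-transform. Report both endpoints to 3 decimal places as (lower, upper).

Fisher z: z_r = atanh(r) = ½·ln((1+0.19)/(1−0.19)) = 0.192337
SE(z) = 1/√(n−3) = 1/√19 = 0.229416
95% ⇒ z* = 1.960; margin = 1.960·0.229416 = 0.449655
CI on z-scale: (-0.257318, 0.641992)
Back-transform: tanh(-0.257318) = -0.251785, tanh(0.641992) = 0.566254

(-0.252, 0.566)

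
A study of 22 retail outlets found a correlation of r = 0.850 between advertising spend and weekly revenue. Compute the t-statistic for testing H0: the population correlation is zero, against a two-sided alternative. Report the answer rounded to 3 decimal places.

7.216

t = r·√(n−2) / √(1−r²) with r = 0.850, n = 22
  = 0.850·√20 / √(1 − 0.722500)
  = 0.850·4.472136 / 0.526783
  = 3.801316 / 0.526783 = 7.216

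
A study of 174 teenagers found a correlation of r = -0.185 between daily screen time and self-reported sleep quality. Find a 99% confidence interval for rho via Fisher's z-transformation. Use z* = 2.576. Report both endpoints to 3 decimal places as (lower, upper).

(-0.366, 0.010)

z_r = atanh(-0.185) = -0.187155;  SE = 1/√(n−3) = 1/√171 = 0.076472
z-limits: -0.187155 ± 2.576·0.076472 = -0.187155 ± 0.196992 = [-0.384147, 0.009837]
ρ-limits: (tanh -0.384147, tanh 0.009837) = (-0.366, 0.010)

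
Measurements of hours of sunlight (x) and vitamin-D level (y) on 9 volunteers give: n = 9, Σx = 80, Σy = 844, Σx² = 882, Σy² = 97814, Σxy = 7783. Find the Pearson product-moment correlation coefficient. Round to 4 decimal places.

Numerator: nΣxy − (Σx)(Σy) = 9·7783 − (80)(844) = 2527
Denominator: √[(nΣx²−(Σx)²)(nΣy²−(Σy)²)]
  nΣx²−(Σx)² = 9·882 − 6400 = 1538;  nΣy²−(Σy)² = 9·97814 − 712336 = 167990
  √(1538·167990) = √258368620 = 16073.8489
r = 2527 / 16073.8489 = 0.1572

0.1572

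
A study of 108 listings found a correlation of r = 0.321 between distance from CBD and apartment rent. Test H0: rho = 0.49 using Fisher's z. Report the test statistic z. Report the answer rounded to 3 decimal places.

z_r = atanh(0.321) = 0.332762,  z_0 = atanh(0.49) = 0.536060
SE = 1/√(n−3) = 1/√105 = 0.097590
z = (z_r − z_0)/SE = (0.332762 − 0.536060) / 0.097590 = -0.203298 / 0.097590 = -2.083

-2.083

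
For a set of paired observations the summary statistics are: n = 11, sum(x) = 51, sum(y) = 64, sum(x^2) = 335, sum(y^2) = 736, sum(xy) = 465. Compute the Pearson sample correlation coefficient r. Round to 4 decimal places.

0.8889

Numerator: nΣxy − (Σx)(Σy) = 11·465 − (51)(64) = 1851
Denominator: √[(nΣx²−(Σx)²)(nΣy²−(Σy)²)]
  nΣx²−(Σx)² = 11·335 − 2601 = 1084;  nΣy²−(Σy)² = 11·736 − 4096 = 4000
  √(1084·4000) = √4336000 = 2082.3064
r = 1851 / 2082.3064 = 0.8889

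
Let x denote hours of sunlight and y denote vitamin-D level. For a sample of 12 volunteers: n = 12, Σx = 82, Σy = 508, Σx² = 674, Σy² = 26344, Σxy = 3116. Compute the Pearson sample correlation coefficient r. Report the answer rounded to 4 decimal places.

S_xy = nΣxy − ΣxΣy = 12·3116 − 82·508 = 37392 − 41656 = -4264
S_xx = nΣx² − (Σx)² = 12·674 − 82² = 8088 − 6724 = 1364
S_yy = nΣy² − (Σy)² = 12·26344 − 508² = 316128 − 258064 = 58064
r = S_xy / √(S_xx·S_yy) = -4264 / √(1364·58064) = -4264 / √79199296 = -4264 / 8899.3986 = -0.4791

-0.4791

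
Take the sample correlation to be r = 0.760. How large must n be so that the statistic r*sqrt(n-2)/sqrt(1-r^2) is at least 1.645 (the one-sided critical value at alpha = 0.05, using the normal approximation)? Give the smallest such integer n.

4

r√(n−2)/√(1−r²) ≥ 1.645  ⇔  n−2 ≥ (1.645)²·(1−r²)/r²
(1−r²)/r² = (1−0.577600)/0.577600 = 0.7313
n ≥ 2 + 2.706025·0.7313 = 2 + 1.9789 = 3.9789
⌈3.9789⌉ = 4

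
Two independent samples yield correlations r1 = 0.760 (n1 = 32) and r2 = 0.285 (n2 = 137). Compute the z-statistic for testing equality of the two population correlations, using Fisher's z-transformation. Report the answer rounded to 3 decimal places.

z1 = atanh(0.760) = 0.996215,  z2 = atanh(0.285) = 0.293116
SE = √(1/(n1−3) + 1/(n2−3)) = √(1/29 + 1/134) = √(0.0344828 + 0.0074627) = √0.0419455 = 0.204806
z = (z1 − z2)/SE = (0.996215 − 0.293116) / 0.204806 = 0.703099 / 0.204806 = 3.433

3.433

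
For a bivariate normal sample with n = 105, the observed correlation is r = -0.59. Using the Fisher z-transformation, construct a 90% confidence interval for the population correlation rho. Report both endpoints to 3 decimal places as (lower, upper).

(-0.686, -0.474)

Fisher z: z_r = atanh(r) = ½·ln((1+(-0.59))/(1−(-0.59))) = -0.677666
SE(z) = 1/√(n−3) = 1/√102 = 0.099015
90% ⇒ z* = 1.645; margin = 1.645·0.099015 = 0.162880
CI on z-scale: (-0.840546, -0.514786)
Back-transform: tanh(-0.840546) = -0.686098, tanh(-0.514786) = -0.473666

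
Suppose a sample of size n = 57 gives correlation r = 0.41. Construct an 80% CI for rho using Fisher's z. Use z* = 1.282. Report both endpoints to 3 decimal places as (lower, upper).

Fisher z: z_r = atanh(r) = ½·ln((1+0.41)/(1−0.41)) = 0.435611
SE(z) = 1/√(n−3) = 1/√54 = 0.136083
80% ⇒ z* = 1.282; margin = 1.282·0.136083 = 0.174458
CI on z-scale: (0.261153, 0.610069)
Back-transform: tanh(0.261153) = 0.255374, tanh(0.610069) = 0.544176

(0.255, 0.544)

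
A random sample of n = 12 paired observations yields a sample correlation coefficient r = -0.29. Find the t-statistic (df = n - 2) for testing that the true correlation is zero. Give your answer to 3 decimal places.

-0.958

t = r·√(n−2) / √(1−r²) with r = -0.29, n = 12
  = -0.29·√10 / √(1 − 0.0841)
  = -0.29·3.162278 / 0.957027
  = -0.917061 / 0.957027 = -0.958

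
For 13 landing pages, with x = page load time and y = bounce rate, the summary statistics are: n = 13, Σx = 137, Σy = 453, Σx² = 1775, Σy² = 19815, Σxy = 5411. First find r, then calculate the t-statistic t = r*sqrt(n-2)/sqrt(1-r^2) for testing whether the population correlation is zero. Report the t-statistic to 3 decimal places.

S_xy = nΣxy − ΣxΣy = 13·5411 − 137·453 = 70343 − 62061 = 8282
S_xx = nΣx² − (Σx)² = 13·1775 − 137² = 23075 − 18769 = 4306
S_yy = nΣy² − (Σy)² = 13·19815 − 453² = 257595 − 205209 = 52386
r = S_xy / √(S_xx·S_yy) = 8282 / √(4306·52386) = 8282 / √225574116 = 8282 / 15019.1250 = 0.5514
t = r·√(n−2)/√(1−r²) = 0.5514·√11 / √(1−0.304042) = 1.828787 / 0.834241 = 2.192

2.192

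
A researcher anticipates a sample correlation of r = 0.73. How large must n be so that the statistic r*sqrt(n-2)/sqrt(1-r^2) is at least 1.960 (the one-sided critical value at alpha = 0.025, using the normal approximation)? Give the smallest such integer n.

Need r·√(n−2)/√(1−r²) ≥ 1.960
√(n−2) ≥ 1.960·√(1−0.5329) / 0.73 = 1.960·0.683447 / 0.73 = 1.8350
n−2 ≥ 3.3672  ⇒  n ≥ 5.3672
Smallest integer n = 6

6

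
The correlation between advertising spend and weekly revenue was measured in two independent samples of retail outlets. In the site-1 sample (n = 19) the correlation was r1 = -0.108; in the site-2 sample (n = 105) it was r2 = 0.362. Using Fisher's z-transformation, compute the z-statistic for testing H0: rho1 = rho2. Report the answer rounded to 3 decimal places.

-1.813

Fisher z-transforms: z1 = atanh(-0.108) = -0.108423, z2 = atanh(0.362) = 0.379186; difference d = -0.487609
Var(d) = 1/16 + 1/102 = 0.0625000 + 0.0098039 = 0.0723039
z = d/√Var(d) = -0.487609 / √0.0723039 = -0.487609 / 0.268894 = -1.813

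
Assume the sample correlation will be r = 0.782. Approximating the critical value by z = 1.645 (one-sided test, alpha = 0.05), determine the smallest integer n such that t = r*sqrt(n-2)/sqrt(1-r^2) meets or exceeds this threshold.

4

r√(n−2)/√(1−r²) ≥ 1.645  ⇔  n−2 ≥ (1.645)²·(1−r²)/r²
(1−r²)/r² = (1−0.611524)/0.611524 = 0.6353
n ≥ 2 + 2.706025·0.6353 = 2 + 1.7191 = 3.7191
⌈3.7191⌉ = 4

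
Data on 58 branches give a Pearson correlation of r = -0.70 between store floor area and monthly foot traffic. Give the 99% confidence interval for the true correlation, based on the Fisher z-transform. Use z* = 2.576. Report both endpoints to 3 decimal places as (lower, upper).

(-0.838, -0.478)

Fisher z: z_r = atanh(r) = ½·ln((1+(-0.70))/(1−(-0.70))) = -0.867301
SE(z) = 1/√(n−3) = 1/√55 = 0.134840
99% ⇒ z* = 2.576; margin = 2.576·0.134840 = 0.347348
CI on z-scale: (-1.214649, -0.519953)
Back-transform: tanh(-1.214649) = -0.838069, tanh(-0.519953) = -0.477664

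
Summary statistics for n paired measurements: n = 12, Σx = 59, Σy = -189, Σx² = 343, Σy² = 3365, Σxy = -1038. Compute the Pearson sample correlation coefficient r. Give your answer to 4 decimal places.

S_xy = nΣxy − ΣxΣy = 12·(-1038) − 59·(-189) = -12456 − (-11151) = -1305
S_xx = nΣx² − (Σx)² = 12·343 − 59² = 4116 − 3481 = 635
S_yy = nΣy² − (Σy)² = 12·3365 − (-189)² = 40380 − 35721 = 4659
r = S_xy / √(S_xx·S_yy) = -1305 / √(635·4659) = -1305 / √2958465 = -1305 / 1720.0189 = -0.7587

-0.7587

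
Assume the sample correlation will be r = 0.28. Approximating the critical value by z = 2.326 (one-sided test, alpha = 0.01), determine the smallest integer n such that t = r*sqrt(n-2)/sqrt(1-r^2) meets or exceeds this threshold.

66

Need r·√(n−2)/√(1−r²) ≥ 2.326
√(n−2) ≥ 2.326·√(1−0.0784) / 0.28 = 2.326·0.960000 / 0.28 = 7.9749
n−2 ≥ 63.5990  ⇒  n ≥ 65.5990
Smallest integer n = 66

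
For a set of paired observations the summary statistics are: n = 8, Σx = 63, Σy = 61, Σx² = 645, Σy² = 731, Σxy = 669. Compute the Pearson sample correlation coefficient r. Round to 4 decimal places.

0.9481

S_xy = nΣxy − ΣxΣy = 8·669 − 63·61 = 5352 − 3843 = 1509
S_xx = nΣx² − (Σx)² = 8·645 − 63² = 5160 − 3969 = 1191
S_yy = nΣy² − (Σy)² = 8·731 − 61² = 5848 − 3721 = 2127
r = S_xy / √(S_xx·S_yy) = 1509 / √(1191·2127) = 1509 / √2533257 = 1509 / 1591.6209 = 0.9481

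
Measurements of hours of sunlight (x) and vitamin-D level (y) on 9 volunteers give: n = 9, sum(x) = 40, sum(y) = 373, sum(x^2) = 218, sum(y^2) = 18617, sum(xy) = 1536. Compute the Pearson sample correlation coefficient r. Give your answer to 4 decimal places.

-0.3417

S_xy = nΣxy − ΣxΣy = 9·1536 − 40·373 = 13824 − 14920 = -1096
S_xx = nΣx² − (Σx)² = 9·218 − 40² = 1962 − 1600 = 362
S_yy = nΣy² − (Σy)² = 9·18617 − 373² = 167553 − 139129 = 28424
r = S_xy / √(S_xx·S_yy) = -1096 / √(362·28424) = -1096 / √10289488 = -1096 / 3207.7232 = -0.3417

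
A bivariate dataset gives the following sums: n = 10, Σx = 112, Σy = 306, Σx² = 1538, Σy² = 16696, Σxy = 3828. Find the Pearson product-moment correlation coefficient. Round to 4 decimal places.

S_xy = nΣxy − ΣxΣy = 10·3828 − 112·306 = 38280 − 34272 = 4008
S_xx = nΣx² − (Σx)² = 10·1538 − 112² = 15380 − 12544 = 2836
S_yy = nΣy² − (Σy)² = 10·16696 − 306² = 166960 − 93636 = 73324
r = S_xy / √(S_xx·S_yy) = 4008 / √(2836·73324) = 4008 / √207946864 = 4008 / 14420.3628 = 0.2779

0.2779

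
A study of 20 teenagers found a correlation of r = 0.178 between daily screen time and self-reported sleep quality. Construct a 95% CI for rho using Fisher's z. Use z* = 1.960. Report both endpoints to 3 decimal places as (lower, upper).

(-0.287, 0.575)

z_r = atanh(0.178) = 0.179916;  SE = 1/√(n−3) = 1/√17 = 0.242536
z-limits: 0.179916 ± 1.960·0.242536 = 0.179916 ± 0.475371 = [-0.295455, 0.655287]
ρ-limits: (tanh -0.295455, tanh 0.655287) = (-0.287, 0.575)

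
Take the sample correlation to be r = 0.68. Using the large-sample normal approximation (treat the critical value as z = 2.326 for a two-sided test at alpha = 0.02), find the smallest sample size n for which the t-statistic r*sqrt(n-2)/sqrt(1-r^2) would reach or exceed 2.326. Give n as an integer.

9

Need r·√(n−2)/√(1−r²) ≥ 2.326
√(n−2) ≥ 2.326·√(1−0.4624) / 0.68 = 2.326·0.733212 / 0.68 = 2.5080
n−2 ≥ 6.2901  ⇒  n ≥ 8.2901
Smallest integer n = 9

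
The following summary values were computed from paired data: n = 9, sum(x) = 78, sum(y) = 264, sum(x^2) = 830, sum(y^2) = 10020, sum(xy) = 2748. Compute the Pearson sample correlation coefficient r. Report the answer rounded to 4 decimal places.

S_xy = nΣxy − ΣxΣy = 9·2748 − 78·264 = 24732 − 20592 = 4140
S_xx = nΣx² − (Σx)² = 9·830 − 78² = 7470 − 6084 = 1386
S_yy = nΣy² − (Σy)² = 9·10020 − 264² = 90180 − 69696 = 20484
r = S_xy / √(S_xx·S_yy) = 4140 / √(1386·20484) = 4140 / √28390824 = 4140 / 5328.3040 = 0.7770

0.7770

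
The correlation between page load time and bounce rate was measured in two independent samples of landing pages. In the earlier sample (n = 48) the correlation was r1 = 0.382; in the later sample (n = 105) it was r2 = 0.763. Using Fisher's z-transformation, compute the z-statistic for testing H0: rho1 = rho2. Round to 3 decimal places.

-3.358

z1 = atanh(0.382) = 0.402399,  z2 = atanh(0.763) = 1.003356
SE = √(1/(n1−3) + 1/(n2−3)) = √(1/45 + 1/102) = √(0.0222222 + 0.0098039) = √0.0320261 = 0.178958
z = (z1 − z2)/SE = (0.402399 − 1.003356) / 0.178958 = -0.600957 / 0.178958 = -3.358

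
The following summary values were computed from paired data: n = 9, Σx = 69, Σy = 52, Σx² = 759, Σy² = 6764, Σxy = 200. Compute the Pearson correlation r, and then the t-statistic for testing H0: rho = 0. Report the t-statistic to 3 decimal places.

S_xy = nΣxy − ΣxΣy = 9·200 − 69·52 = 1800 − 3588 = -1788
S_xx = nΣx² − (Σx)² = 9·759 − 69² = 6831 − 4761 = 2070
S_yy = nΣy² − (Σy)² = 9·6764 − 52² = 60876 − 2704 = 58172
r = S_xy / √(S_xx·S_yy) = -1788 / √(2070·58172) = -1788 / √120416040 = -1788 / 10973.4243 = -0.1629
t = r·√(n−2)/√(1−r²) = -0.1629·√7 / √(1−0.026536) = -0.430993 / 0.986643 = -0.437

-0.437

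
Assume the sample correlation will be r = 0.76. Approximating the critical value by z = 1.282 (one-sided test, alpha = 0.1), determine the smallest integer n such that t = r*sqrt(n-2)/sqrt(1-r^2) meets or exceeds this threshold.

4

r√(n−2)/√(1−r²) ≥ 1.282  ⇔  n−2 ≥ (1.282)²·(1−r²)/r²
(1−r²)/r² = (1−0.5776)/0.5776 = 0.7313
n ≥ 2 + 1.643524·0.7313 = 2 + 1.2019 = 3.2019
⌈3.2019⌉ = 4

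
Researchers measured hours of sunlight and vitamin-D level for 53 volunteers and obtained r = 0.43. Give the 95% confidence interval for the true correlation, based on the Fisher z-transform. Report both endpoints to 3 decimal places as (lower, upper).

z_r = atanh(0.43) = 0.459897;  SE = 1/√(n−3) = 1/√50 = 0.141421
z-limits: 0.459897 ± 1.960·0.141421 = 0.459897 ± 0.277185 = [0.182712, 0.737082]
ρ-limits: (tanh 0.182712, tanh 0.737082) = (0.181, 0.627)

(0.181, 0.627)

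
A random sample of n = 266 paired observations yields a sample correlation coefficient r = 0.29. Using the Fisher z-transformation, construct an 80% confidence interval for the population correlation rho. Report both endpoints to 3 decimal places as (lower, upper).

(0.216, 0.361)

z_r = atanh(0.29) = 0.298566;  SE = 1/√(n−3) = 1/√263 = 0.061663
z-limits: 0.298566 ± 1.282·0.061663 = 0.298566 ± 0.079052 = [0.219514, 0.377618]
ρ-limits: (tanh 0.219514, tanh 0.377618) = (0.216, 0.361)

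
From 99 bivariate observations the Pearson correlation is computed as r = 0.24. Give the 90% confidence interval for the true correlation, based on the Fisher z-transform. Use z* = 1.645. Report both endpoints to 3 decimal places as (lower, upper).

(0.077, 0.391)

Fisher z: z_r = atanh(r) = ½·ln((1+0.24)/(1−0.24)) = 0.244774
SE(z) = 1/√(n−3) = 1/√96 = 0.102062
90% ⇒ z* = 1.645; margin = 1.645·0.102062 = 0.167892
CI on z-scale: (0.076882, 0.412666)
Back-transform: tanh(0.076882) = 0.076731, tanh(0.412666) = 0.390734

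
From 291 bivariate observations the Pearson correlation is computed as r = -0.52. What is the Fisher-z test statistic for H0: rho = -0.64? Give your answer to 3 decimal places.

Fisher z: atanh(-0.52) = -0.576340, atanh(-0.64) = -0.758174
z = (z_r − z_0)·√(n−3) = (-0.576340 − (-0.758174))·√288 = 0.181834 · 16.970563 = 3.086

3.086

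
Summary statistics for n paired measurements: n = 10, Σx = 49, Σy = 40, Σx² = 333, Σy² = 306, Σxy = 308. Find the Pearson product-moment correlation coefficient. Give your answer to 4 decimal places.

Numerator: nΣxy − (Σx)(Σy) = 10·308 − (49)(40) = 1120
Denominator: √[(nΣx²−(Σx)²)(nΣy²−(Σy)²)]
  nΣx²−(Σx)² = 10·333 − 2401 = 929;  nΣy²−(Σy)² = 10·306 − 1600 = 1460
  √(929·1460) = √1356340 = 1164.6201
r = 1120 / 1164.6201 = 0.9617

0.9617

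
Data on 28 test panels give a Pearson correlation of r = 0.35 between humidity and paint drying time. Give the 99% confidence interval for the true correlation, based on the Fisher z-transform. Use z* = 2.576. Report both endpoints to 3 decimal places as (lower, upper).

(-0.149, 0.707)

Fisher z: z_r = atanh(r) = ½·ln((1+0.35)/(1−0.35)) = 0.365444
SE(z) = 1/√(n−3) = 1/√25 = 0.200000
99% ⇒ z* = 2.576; margin = 2.576·0.200000 = 0.515200
CI on z-scale: (-0.149756, 0.880644)
Back-transform: tanh(-0.149756) = -0.148646, tanh(0.880644) = 0.706742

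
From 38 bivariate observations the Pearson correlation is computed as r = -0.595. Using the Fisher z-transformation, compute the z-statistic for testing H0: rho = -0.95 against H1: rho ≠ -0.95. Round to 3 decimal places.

6.782

Fisher z: atanh(-0.595) = -0.685371, atanh(-0.95) = -1.831781
z = (z_r − z_0)·√(n−3) = (-0.685371 − (-1.831781))·√35 = 1.146410 · 5.916080 = 6.782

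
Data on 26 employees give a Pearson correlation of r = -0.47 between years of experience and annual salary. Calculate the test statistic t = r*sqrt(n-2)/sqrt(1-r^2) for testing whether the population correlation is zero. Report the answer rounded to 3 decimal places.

t = r·√(n−2) / √(1−r²) with r = -0.47, n = 26
  = -0.47·√24 / √(1 − 0.2209)
  = -0.47·4.898979 / 0.882666
  = -2.302520 / 0.882666 = -2.609

-2.609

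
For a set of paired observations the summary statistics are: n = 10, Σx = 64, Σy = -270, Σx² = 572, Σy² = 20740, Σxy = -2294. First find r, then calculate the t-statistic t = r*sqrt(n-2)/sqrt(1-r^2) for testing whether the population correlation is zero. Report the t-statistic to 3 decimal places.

S_xy = nΣxy − ΣxΣy = 10·(-2294) − 64·(-270) = -22940 − (-17280) = -5660
S_xx = nΣx² − (Σx)² = 10·572 − 64² = 5720 − 4096 = 1624
S_yy = nΣy² − (Σy)² = 10·20740 − (-270)² = 207400 − 72900 = 134500
r = S_xy / √(S_xx·S_yy) = -5660 / √(1624·134500) = -5660 / √218428000 = -5660 / 14779.3099 = -0.3830
t = r·√(n−2)/√(1−r²) = -0.3830·√8 / √(1−0.146689) = -1.083288 / 0.923748 = -1.173

-1.173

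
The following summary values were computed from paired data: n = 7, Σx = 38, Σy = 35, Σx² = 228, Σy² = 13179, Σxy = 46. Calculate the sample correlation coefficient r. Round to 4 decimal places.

-0.2710

S_xy = nΣxy − ΣxΣy = 7·46 − 38·35 = 322 − 1330 = -1008
S_xx = nΣx² − (Σx)² = 7·228 − 38² = 1596 − 1444 = 152
S_yy = nΣy² − (Σy)² = 7·13179 − 35² = 92253 − 1225 = 91028
r = S_xy / √(S_xx·S_yy) = -1008 / √(152·91028) = -1008 / √13836256 = -1008 / 3719.7118 = -0.2710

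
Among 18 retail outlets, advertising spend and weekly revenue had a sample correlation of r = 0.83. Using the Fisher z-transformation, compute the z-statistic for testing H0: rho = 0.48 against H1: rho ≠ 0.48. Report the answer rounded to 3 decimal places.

z_r = atanh(0.83) = 1.188136,  z_0 = atanh(0.48) = 0.522984
SE = 1/√(n−3) = 1/√15 = 0.258199
z = (z_r − z_0)/SE = (1.188136 − 0.522984) / 0.258199 = 0.665152 / 0.258199 = 2.576

2.576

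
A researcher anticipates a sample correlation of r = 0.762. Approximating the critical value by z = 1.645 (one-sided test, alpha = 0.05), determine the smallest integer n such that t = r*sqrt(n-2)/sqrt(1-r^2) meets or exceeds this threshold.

Need r·√(n−2)/√(1−r²) ≥ 1.645
√(n−2) ≥ 1.645·√(1−0.580644) / 0.762 = 1.645·0.647577 / 0.762 = 1.3980
n−2 ≥ 1.9544  ⇒  n ≥ 3.9544
Smallest integer n = 4

4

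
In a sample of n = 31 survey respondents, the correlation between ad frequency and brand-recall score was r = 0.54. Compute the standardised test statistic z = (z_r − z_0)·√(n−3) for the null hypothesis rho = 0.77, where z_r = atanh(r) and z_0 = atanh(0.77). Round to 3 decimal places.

z_r = atanh(0.54) = 0.604156,  z_0 = atanh(0.77) = 1.020328
SE = 1/√(n−3) = 1/√28 = 0.188982
z = (z_r − z_0)/SE = (0.604156 − 1.020328) / 0.188982 = -0.416172 / 0.188982 = -2.202

-2.202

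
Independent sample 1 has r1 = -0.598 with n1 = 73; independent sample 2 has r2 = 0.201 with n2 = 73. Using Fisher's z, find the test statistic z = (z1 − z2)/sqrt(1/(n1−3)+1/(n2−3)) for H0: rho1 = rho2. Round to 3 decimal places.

Fisher z-transforms: z1 = atanh(-0.598) = -0.690028, z2 = atanh(0.201) = 0.203774; difference d = -0.893802
Var(d) = 1/70 + 1/70 = 0.0142857 + 0.0142857 = 0.0285714
z = d/√Var(d) = -0.893802 / √0.0285714 = -0.893802 / 0.169031 = -5.288

-5.288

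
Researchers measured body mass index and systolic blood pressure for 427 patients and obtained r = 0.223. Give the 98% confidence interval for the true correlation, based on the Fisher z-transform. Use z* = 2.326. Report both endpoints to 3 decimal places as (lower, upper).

(0.113, 0.327)

Fisher z: z_r = atanh(r) = ½·ln((1+0.223)/(1−0.223)) = 0.226811
SE(z) = 1/√(n−3) = 1/√424 = 0.048564
98% ⇒ z* = 2.326; margin = 2.326·0.048564 = 0.112960
CI on z-scale: (0.113851, 0.339771)
Back-transform: tanh(0.113851) = 0.113362, tanh(0.339771) = 0.327273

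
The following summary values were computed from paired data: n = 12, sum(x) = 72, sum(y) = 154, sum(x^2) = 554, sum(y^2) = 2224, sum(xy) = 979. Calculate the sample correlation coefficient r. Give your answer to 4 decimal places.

0.3164

Numerator: nΣxy − (Σx)(Σy) = 12·979 − (72)(154) = 660
Denominator: √[(nΣx²−(Σx)²)(nΣy²−(Σy)²)]
  nΣx²−(Σx)² = 12·554 − 5184 = 1464;  nΣy²−(Σy)² = 12·2224 − 23716 = 2972
  √(1464·2972) = √4351008 = 2085.9070
r = 660 / 2085.9070 = 0.3164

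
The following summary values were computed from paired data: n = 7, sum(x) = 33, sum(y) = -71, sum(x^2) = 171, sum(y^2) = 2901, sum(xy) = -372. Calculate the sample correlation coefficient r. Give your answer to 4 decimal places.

S_xy = nΣxy − ΣxΣy = 7·(-372) − 33·(-71) = -2604 − (-2343) = -261
S_xx = nΣx² − (Σx)² = 7·171 − 33² = 1197 − 1089 = 108
S_yy = nΣy² − (Σy)² = 7·2901 − (-71)² = 20307 − 5041 = 15266
r = S_xy / √(S_xx·S_yy) = -261 / √(108·15266) = -261 / √1648728 = -261 / 1284.0280 = -0.2033

-0.2033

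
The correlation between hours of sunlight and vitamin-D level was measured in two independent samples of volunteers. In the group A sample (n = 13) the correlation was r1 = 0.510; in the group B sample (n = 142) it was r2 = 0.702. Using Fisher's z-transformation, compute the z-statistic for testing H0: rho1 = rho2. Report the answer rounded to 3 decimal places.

-0.942

Fisher z-transforms: z1 = atanh(0.510) = 0.562730, z2 = atanh(0.702) = 0.871233; difference d = -0.308503
Var(d) = 1/10 + 1/139 = 0.1000000 + 0.0071942 = 0.1071942
z = d/√Var(d) = -0.308503 / √0.1071942 = -0.308503 / 0.327405 = -0.942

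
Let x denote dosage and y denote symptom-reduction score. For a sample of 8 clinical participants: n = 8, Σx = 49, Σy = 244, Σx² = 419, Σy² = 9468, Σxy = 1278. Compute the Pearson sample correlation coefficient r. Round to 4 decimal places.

-0.4412

Numerator: nΣxy − (Σx)(Σy) = 8·1278 − (49)(244) = -1732
Denominator: √[(nΣx²−(Σx)²)(nΣy²−(Σy)²)]
  nΣx²−(Σx)² = 8·419 − 2401 = 951;  nΣy²−(Σy)² = 8·9468 − 59536 = 16208
  √(951·16208) = √15413808 = 3926.0423
r = -1732 / 3926.0423 = -0.4412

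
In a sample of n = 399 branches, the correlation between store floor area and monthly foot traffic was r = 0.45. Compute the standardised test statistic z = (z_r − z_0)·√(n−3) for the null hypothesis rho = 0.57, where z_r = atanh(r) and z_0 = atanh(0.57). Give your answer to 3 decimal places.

Fisher z: atanh(0.45) = 0.484700, atanh(0.57) = 0.647523
z = (z_r − z_0)·√(n−3) = (0.484700 − 0.647523)·√396 = -0.162823 · 19.899749 = -3.240

-3.240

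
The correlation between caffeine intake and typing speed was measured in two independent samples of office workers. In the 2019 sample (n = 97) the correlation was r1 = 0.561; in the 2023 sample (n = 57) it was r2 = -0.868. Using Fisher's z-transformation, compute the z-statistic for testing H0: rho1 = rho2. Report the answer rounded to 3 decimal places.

11.474

Fisher z-transforms: z1 = atanh(0.561) = 0.634291, z2 = atanh(-0.868) = -1.324911; difference d = 1.959202
Var(d) = 1/94 + 1/54 = 0.0106383 + 0.0185185 = 0.0291568
z = d/√Var(d) = 1.959202 / √0.0291568 = 1.959202 / 0.170754 = 11.474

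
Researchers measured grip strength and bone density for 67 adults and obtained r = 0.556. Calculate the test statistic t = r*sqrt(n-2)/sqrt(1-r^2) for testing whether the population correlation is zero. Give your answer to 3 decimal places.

1 − r² = 1 − 0.309136 = 0.690864;  √(1−r²) = 0.831182
√(n−2) = √65 = 8.062258
t = r·√(n−2)/√(1−r²) = 0.556 · 8.062258 / 0.831182 = 5.393

5.393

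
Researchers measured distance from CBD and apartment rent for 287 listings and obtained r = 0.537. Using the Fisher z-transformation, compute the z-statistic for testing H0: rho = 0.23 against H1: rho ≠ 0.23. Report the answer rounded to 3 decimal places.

Fisher z: atanh(0.537) = 0.599930, atanh(0.23) = 0.234189
z = (z_r − z_0)·√(n−3) = (0.599930 − 0.234189)·√284 = 0.365741 · 16.852300 = 6.164

6.164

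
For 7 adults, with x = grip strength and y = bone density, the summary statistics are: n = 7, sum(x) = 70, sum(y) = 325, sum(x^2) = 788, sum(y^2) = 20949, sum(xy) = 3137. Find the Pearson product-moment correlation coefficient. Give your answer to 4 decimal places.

S_xy = nΣxy − ΣxΣy = 7·3137 − 70·325 = 21959 − 22750 = -791
S_xx = nΣx² − (Σx)² = 7·788 − 70² = 5516 − 4900 = 616
S_yy = nΣy² − (Σy)² = 7·20949 − 325² = 146643 − 105625 = 41018
r = S_xy / √(S_xx·S_yy) = -791 / √(616·41018) = -791 / √25267088 = -791 / 5026.6378 = -0.1574

-0.1574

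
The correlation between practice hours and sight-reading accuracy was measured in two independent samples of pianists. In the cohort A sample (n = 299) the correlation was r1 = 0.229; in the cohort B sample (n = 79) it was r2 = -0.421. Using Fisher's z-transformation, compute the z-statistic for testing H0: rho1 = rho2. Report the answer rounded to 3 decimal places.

5.304

z1 = atanh(0.229) = 0.233134,  z2 = atanh(-0.421) = -0.448907
SE = √(1/(n1−3) + 1/(n2−3)) = √(1/296 + 1/76) = √(0.0033784 + 0.0131579) = √0.0165363 = 0.128594
z = (z1 − z2)/SE = (0.233134 − (-0.448907)) / 0.128594 = 0.682041 / 0.128594 = 5.304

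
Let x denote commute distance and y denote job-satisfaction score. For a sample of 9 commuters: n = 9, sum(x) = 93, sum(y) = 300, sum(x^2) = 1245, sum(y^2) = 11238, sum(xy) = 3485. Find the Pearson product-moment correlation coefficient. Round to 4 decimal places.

S_xy = nΣxy − ΣxΣy = 9·3485 − 93·300 = 31365 − 27900 = 3465
S_xx = nΣx² − (Σx)² = 9·1245 − 93² = 11205 − 8649 = 2556
S_yy = nΣy² − (Σy)² = 9·11238 − 300² = 101142 − 90000 = 11142
r = S_xy / √(S_xx·S_yy) = 3465 / √(2556·11142) = 3465 / √28478952 = 3465 / 5336.5674 = 0.6493

0.6493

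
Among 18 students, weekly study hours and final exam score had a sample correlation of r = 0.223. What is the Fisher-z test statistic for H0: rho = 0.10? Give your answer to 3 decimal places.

0.490

z_r = atanh(0.223) = 0.226811,  z_0 = atanh(0.10) = 0.100335
SE = 1/√(n−3) = 1/√15 = 0.258199
z = (z_r − z_0)/SE = (0.226811 − 0.100335) / 0.258199 = 0.126476 / 0.258199 = 0.490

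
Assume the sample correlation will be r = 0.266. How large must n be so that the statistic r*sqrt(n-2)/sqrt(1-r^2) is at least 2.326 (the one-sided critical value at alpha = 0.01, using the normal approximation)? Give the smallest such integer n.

74

Need r·√(n−2)/√(1−r²) ≥ 2.326
√(n−2) ≥ 2.326·√(1−0.070756) / 0.266 = 2.326·0.963973 / 0.266 = 8.4293
n−2 ≥ 71.0531  ⇒  n ≥ 73.0531
Smallest integer n = 74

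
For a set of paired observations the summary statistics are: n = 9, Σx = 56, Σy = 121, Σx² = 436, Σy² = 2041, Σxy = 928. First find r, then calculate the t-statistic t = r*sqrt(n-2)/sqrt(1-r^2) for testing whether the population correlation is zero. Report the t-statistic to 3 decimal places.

6.189

S_xy = nΣxy − ΣxΣy = 9·928 − 56·121 = 8352 − 6776 = 1576
S_xx = nΣx² − (Σx)² = 9·436 − 56² = 3924 − 3136 = 788
S_yy = nΣy² − (Σy)² = 9·2041 − 121² = 18369 − 14641 = 3728
r = S_xy / √(S_xx·S_yy) = 1576 / √(788·3728) = 1576 / √2937664 = 1576 / 1713.9615 = 0.9195
t = r·√(n−2)/√(1−r²) = 0.9195·√7 / √(1−0.845480) = 2.432768 / 0.393090 = 6.189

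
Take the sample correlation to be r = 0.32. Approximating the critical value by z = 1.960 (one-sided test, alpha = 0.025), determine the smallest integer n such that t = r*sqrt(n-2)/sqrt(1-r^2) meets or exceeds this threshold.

36

Need r·√(n−2)/√(1−r²) ≥ 1.960
√(n−2) ≥ 1.960·√(1−0.1024) / 0.32 = 1.960·0.947418 / 0.32 = 5.8029
n−2 ≥ 33.6736  ⇒  n ≥ 35.6736
Smallest integer n = 36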